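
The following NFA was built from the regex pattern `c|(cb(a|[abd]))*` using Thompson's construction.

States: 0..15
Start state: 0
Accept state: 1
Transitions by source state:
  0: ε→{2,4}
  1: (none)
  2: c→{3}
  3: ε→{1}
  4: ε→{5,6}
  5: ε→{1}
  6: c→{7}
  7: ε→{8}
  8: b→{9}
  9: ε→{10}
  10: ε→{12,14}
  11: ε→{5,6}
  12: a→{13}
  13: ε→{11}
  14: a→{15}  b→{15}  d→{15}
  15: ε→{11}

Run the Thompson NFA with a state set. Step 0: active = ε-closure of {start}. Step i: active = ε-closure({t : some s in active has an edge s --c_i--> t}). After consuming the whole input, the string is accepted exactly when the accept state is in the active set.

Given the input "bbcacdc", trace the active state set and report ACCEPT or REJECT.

S₀ = ε-closure({0}) = {0,1,2,4,5,6}
'b' @ 1: {}  — state set empty
rest 'bcacdc' ignored (set empty)
after full input: {}  (accept=1 not in)

Answer: REJECT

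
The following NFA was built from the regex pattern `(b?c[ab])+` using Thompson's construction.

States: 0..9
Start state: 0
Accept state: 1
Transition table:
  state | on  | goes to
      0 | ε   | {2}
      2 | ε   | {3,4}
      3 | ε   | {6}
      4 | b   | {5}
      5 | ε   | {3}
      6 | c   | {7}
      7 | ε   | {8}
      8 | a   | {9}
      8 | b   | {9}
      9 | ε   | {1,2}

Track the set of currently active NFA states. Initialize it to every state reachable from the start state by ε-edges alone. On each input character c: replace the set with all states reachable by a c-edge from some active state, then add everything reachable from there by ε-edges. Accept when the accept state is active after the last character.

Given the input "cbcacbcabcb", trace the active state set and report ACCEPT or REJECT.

start: ε-closure({0}) = {0,2,3,4,6}
'c' @ 1: {7,8}
'b' @ 2: {1,2,3,4,6,9}  [accepting]
'c' @ 3: {7,8}
'a' @ 4: {1,2,3,4,6,9}  [accepting]
'c' @ 5: {7,8}
'b' @ 6: {1,2,3,4,6,9}  [accepting]
'c' @ 7: {7,8}
'a' @ 8: {1,2,3,4,6,9}  [accepting]
'b' @ 9: {3,5,6}
'c' @ 10: {7,8}
'b' @ 11: {1,2,3,4,6,9}  [accepting]
after full input: {1,2,3,4,6,9}  (accept=1 in)

Answer: ACCEPT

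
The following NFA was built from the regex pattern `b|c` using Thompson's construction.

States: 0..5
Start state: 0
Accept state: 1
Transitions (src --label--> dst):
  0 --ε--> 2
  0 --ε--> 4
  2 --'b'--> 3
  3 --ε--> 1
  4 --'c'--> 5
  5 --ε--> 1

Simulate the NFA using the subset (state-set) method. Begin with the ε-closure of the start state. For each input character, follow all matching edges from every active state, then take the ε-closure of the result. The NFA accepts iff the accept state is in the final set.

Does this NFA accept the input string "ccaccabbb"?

start: ε-closure({0}) = {0,2,4}
'c' @ 1: {1,5}  (accept∈set)
'c' @ 2: {}  — state set empty
rest 'accabbb' ignored (set empty)
end set {} — state 1 not in

Answer: REJECT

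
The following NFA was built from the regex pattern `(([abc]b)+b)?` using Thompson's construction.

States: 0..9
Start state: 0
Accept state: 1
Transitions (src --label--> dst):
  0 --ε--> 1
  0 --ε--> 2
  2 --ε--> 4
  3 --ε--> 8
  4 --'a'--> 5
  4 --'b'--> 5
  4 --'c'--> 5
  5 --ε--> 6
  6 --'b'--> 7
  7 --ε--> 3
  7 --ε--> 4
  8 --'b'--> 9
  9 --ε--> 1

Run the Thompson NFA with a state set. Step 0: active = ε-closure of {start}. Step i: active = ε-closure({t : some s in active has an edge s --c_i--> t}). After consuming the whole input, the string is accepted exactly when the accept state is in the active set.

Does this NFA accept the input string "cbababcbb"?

Answer: ACCEPT

Steps:
initial (ε-close {0}): {0,1,2,4}
'c' @ 1: {5,6}
'b' @ 2: {3,4,7,8}
'a' @ 3: {5,6}
'b' @ 4: {3,4,7,8}
'a' @ 5: {5,6}
'b' @ 6: {3,4,7,8}
'c' @ 7: {5,6}
'b' @ 8: {3,4,7,8}
'b' @ 9: {1,5,6,9}  [accepting]
final: {1,5,6,9}; accept 1 in set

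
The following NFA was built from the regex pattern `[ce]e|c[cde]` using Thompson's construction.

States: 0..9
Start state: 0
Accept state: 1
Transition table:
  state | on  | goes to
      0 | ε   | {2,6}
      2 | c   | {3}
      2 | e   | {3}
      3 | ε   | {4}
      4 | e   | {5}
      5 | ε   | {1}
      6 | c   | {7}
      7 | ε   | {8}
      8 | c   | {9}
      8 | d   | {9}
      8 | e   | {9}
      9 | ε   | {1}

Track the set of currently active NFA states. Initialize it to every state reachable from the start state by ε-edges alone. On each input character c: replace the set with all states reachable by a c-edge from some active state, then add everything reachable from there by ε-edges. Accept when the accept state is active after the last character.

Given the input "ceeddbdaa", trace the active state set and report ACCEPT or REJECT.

S₀ = ε-closure({0}) = {0,2,6}
'c' @ 1: {3,4,7,8}
'e' @ 2: {1,5,9}  [accepting]
'e' @ 3: {}  — state set empty
rest 'ddbdaa' ignored (set empty)
after full input: {}  (accept=1 not in)

Answer: REJECT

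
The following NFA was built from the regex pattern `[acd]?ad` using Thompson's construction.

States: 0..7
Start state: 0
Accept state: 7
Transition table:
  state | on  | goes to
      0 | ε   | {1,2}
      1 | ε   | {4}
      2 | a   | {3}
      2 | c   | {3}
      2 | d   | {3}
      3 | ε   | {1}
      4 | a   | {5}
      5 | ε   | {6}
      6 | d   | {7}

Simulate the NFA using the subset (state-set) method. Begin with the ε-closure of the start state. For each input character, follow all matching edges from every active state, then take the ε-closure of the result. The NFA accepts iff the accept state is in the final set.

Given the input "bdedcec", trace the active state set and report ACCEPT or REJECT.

initial (ε-close {0}): {0,1,2,4}
'b' @ 1: {}  — no active states
rest 'dedcec' ignored (set empty)
end set {} — state 7 not in

Answer: REJECT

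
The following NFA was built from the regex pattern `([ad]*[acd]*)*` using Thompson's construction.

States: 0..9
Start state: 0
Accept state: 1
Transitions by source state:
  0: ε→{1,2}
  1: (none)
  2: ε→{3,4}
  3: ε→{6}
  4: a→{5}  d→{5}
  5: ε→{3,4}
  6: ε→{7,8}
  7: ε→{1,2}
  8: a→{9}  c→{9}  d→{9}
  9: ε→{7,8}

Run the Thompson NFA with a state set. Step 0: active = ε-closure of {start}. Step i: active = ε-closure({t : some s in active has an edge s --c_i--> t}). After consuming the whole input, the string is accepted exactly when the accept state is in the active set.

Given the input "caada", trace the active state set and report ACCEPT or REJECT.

Answer: ACCEPT

Trace:
S₀ = ε-closure({0}) = {0,1,2,3,4,6,7,8}
'c' @ 1: {1,2,3,4,6,7,8,9}  (accept∈set)
'a' @ 2: {1,2,3,4,5,6,7,8,9}  (accept∈set)
'a' @ 3: {1,2,3,4,5,6,7,8,9}  (accept∈set)
'd' @ 4: {1,2,3,4,5,6,7,8,9}  (accept∈set)
'a' @ 5: {1,2,3,4,5,6,7,8,9}  (accept∈set)
after full input: {1,2,3,4,5,6,7,8,9}  (accept=1 in)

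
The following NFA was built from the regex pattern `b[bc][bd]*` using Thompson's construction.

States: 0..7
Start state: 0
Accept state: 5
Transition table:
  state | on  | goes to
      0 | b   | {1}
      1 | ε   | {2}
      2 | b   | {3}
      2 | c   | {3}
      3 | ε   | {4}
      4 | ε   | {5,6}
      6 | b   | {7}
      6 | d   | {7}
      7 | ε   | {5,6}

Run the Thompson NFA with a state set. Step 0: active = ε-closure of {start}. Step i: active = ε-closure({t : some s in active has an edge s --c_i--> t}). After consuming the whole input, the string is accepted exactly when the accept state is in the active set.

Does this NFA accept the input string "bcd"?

initial (ε-close {0}): {0}
'b' @ 1: {1,2}
'c' @ 2: {3,4,5,6}  [accepting]
'd' @ 3: {5,6,7}  [accepting]
after full input: {5,6,7}  (accept=5 in)

Answer: ACCEPT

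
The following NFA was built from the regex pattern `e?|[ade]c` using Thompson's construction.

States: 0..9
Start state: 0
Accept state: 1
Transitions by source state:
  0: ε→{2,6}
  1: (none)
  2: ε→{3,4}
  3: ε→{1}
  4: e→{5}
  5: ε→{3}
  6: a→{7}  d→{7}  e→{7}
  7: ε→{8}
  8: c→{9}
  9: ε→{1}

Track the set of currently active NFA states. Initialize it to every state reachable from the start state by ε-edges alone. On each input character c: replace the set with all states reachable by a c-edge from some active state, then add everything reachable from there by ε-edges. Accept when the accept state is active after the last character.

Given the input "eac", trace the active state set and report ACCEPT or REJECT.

S₀ = ε-closure({0}) = {0,1,2,3,4,6}
'e' @ 1: {1,3,5,7,8}  [accepting]
'a' @ 2: {}  — no active states
rest 'c' ignored (set empty)
final: {}; accept 1 not in set

Answer: REJECT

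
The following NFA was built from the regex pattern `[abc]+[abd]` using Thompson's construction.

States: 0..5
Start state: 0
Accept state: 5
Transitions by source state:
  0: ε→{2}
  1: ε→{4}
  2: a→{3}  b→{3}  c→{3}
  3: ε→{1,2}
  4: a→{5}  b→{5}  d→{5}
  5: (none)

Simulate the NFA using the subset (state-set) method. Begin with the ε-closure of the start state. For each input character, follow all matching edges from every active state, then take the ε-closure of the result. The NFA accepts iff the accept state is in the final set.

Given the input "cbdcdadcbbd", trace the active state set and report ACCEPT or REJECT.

Answer: REJECT

Derivation:
S₀ = ε-closure({0}) = {0,2}
'c' @ 1: {1,2,3,4}
'b' @ 2: {1,2,3,4,5}  [accepting]
'd' @ 3: {5}  [accepting]
'c' @ 4: {}  — state set empty
rest 'dadcbbd' ignored (set empty)
after full input: {}  (accept=5 not in)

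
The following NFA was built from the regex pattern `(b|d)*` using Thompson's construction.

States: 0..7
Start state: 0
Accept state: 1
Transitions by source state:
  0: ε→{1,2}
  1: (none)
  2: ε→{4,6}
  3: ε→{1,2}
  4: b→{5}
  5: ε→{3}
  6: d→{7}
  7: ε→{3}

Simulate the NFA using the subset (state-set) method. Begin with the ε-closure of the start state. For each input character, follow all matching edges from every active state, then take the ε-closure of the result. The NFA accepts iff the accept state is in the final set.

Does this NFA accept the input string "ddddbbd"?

Answer: ACCEPT

Steps:
start: ε-closure({0}) = {0,1,2,4,6}
'd' @ 1: {1,2,3,4,6,7}  ✓accept
'd' @ 2: {1,2,3,4,6,7}  ✓accept
'd' @ 3: {1,2,3,4,6,7}  ✓accept
'd' @ 4: {1,2,3,4,6,7}  ✓accept
'b' @ 5: {1,2,3,4,5,6}  ✓accept
'b' @ 6: {1,2,3,4,5,6}  ✓accept
'd' @ 7: {1,2,3,4,6,7}  ✓accept
after full input: {1,2,3,4,6,7}  (accept=1 in)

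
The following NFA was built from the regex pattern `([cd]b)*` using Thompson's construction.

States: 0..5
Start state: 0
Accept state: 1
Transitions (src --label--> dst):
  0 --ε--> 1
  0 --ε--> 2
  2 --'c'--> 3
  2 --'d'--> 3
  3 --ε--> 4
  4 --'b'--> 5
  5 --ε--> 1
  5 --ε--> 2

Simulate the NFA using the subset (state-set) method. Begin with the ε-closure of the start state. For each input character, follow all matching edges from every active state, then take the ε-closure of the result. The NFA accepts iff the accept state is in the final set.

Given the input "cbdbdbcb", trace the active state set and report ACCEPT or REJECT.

start: ε-closure({0}) = {0,1,2}
'c' @ 1: {3,4}
'b' @ 2: {1,2,5}  ✓accept
'd' @ 3: {3,4}
'b' @ 4: {1,2,5}  ✓accept
'd' @ 5: {3,4}
'b' @ 6: {1,2,5}  ✓accept
'c' @ 7: {3,4}
'b' @ 8: {1,2,5}  ✓accept
final: {1,2,5}; accept 1 in set

Answer: ACCEPT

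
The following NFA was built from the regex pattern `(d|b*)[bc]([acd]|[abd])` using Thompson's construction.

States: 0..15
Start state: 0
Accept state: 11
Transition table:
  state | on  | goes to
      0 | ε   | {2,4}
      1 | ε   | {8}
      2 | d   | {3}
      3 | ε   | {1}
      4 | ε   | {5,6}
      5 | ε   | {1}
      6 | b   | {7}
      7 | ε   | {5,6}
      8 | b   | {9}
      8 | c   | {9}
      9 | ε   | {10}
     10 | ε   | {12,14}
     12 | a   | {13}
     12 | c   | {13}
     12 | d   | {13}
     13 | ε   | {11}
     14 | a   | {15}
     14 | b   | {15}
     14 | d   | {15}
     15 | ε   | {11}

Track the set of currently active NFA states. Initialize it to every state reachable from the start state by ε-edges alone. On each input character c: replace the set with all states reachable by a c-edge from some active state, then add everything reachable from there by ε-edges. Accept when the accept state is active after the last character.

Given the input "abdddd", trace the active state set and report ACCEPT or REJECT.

Answer: REJECT

Derivation:
S₀ = ε-closure({0}) = {0,1,2,4,5,6,8}
'a' @ 1: {}  — no active states
rest 'bdddd' ignored (set empty)
final: {}; accept 11 not in set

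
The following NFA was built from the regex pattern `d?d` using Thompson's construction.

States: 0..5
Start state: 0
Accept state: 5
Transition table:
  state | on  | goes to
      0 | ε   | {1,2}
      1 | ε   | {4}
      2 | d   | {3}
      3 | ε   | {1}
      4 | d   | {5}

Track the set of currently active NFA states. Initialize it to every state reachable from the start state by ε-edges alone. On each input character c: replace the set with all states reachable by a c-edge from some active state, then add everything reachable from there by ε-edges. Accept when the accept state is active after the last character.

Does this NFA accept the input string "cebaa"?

S₀ = ε-closure({0}) = {0,1,2,4}
'c' @ 1: {}  — dead — no transitions
rest 'ebaa' ignored (set empty)
after full input: {}  (accept=5 not in)

Answer: REJECT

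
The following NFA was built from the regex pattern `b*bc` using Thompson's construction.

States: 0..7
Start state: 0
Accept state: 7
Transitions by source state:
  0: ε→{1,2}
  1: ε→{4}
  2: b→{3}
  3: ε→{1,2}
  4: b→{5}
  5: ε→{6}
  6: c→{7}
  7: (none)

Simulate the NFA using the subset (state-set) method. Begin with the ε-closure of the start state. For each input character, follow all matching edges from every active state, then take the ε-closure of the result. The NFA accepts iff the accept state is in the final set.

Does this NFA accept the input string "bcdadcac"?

S₀ = ε-closure({0}) = {0,1,2,4}
'b' @ 1: {1,2,3,4,5,6}
'c' @ 2: {7}  ✓accept
'd' @ 3: {}  — dead — no transitions
rest 'adcac' ignored (set empty)
final: {}; accept 7 not in set

Answer: REJECT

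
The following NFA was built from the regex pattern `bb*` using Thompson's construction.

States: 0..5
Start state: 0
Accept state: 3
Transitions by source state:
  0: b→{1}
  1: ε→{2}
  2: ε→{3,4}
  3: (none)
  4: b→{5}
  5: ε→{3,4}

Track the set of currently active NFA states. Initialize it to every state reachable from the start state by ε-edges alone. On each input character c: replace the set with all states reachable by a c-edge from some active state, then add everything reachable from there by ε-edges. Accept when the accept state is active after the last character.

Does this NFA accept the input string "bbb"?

Answer: ACCEPT

Derivation:
start: ε-closure({0}) = {0}
'b' @ 1: {1,2,3,4}  [accepting]
'b' @ 2: {3,4,5}  [accepting]
'b' @ 3: {3,4,5}  [accepting]
end set {3,4,5} — state 3 in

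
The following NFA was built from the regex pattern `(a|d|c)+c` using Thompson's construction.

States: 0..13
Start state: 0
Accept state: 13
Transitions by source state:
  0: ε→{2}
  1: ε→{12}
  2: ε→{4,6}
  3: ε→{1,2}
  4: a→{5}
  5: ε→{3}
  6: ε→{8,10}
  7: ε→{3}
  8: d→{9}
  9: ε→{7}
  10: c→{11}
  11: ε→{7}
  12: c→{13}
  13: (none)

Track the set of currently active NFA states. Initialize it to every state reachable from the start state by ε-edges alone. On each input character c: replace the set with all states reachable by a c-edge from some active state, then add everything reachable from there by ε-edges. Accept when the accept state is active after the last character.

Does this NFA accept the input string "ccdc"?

Answer: ACCEPT

Steps:
start: ε-closure({0}) = {0,2,4,6,8,10}
'c' @ 1: {1,2,3,4,6,7,8,10,11,12}
'c' @ 2: {1,2,3,4,6,7,8,10,11,12,13}  [accepting]
'd' @ 3: {1,2,3,4,6,7,8,9,10,12}
'c' @ 4: {1,2,3,4,6,7,8,10,11,12,13}  [accepting]
after full input: {1,2,3,4,6,7,8,10,11,12,13}  (accept=13 in)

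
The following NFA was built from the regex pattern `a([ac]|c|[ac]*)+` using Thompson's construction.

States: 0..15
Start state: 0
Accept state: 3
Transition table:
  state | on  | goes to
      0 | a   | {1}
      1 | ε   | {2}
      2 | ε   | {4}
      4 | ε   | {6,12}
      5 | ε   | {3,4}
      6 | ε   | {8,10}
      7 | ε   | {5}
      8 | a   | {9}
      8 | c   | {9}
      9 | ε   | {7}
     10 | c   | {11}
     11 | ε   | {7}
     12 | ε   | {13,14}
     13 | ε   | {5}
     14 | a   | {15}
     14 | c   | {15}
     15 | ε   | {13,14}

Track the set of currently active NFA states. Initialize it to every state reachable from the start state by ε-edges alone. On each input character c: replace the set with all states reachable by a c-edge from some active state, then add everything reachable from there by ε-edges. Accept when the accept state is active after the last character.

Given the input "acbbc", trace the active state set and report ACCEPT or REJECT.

Answer: REJECT

Trace:
initial (ε-close {0}): {0}
'a' @ 1: {1,2,3,4,5,6,8,10,12,13,14}  ✓accept
'c' @ 2: {3,4,5,6,7,8,9,10,11,12,13,14,15}  ✓accept
'b' @ 3: {}  — no active states
rest 'bc' ignored (set empty)
after full input: {}  (accept=3 not in)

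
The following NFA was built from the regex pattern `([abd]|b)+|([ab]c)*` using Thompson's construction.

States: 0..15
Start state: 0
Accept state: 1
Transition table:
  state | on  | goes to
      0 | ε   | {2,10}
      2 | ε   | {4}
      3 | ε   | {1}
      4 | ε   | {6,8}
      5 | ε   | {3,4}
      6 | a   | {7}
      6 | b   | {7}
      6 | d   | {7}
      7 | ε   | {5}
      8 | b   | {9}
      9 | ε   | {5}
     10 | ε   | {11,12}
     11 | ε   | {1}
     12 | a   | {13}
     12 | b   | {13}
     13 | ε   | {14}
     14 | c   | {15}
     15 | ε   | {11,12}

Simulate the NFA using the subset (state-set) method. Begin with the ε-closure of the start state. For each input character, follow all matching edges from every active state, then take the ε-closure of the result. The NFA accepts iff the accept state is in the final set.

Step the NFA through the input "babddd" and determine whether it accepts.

start: ε-closure({0}) = {0,1,2,4,6,8,10,11,12}
'b' @ 1: {1,3,4,5,6,7,8,9,13,14}  [accepting]
'a' @ 2: {1,3,4,5,6,7,8}  [accepting]
'b' @ 3: {1,3,4,5,6,7,8,9}  [accepting]
'd' @ 4: {1,3,4,5,6,7,8}  [accepting]
'd' @ 5: {1,3,4,5,6,7,8}  [accepting]
'd' @ 6: {1,3,4,5,6,7,8}  [accepting]
final: {1,3,4,5,6,7,8}; accept 1 in set

Answer: ACCEPT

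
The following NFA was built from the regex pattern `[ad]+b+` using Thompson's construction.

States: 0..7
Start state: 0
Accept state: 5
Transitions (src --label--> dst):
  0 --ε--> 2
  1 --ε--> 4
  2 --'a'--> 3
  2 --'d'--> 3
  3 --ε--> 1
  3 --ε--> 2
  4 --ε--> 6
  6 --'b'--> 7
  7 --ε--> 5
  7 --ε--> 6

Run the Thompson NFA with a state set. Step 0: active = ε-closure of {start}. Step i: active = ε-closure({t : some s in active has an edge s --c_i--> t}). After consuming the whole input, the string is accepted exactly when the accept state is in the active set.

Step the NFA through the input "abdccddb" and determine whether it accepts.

Answer: REJECT

Steps:
S₀ = ε-closure({0}) = {0,2}
'a' @ 1: {1,2,3,4,6}
'b' @ 2: {5,6,7}  (accept∈set)
'd' @ 3: {}  — no active states
rest 'ccddb' ignored (set empty)
end set {} — state 5 not in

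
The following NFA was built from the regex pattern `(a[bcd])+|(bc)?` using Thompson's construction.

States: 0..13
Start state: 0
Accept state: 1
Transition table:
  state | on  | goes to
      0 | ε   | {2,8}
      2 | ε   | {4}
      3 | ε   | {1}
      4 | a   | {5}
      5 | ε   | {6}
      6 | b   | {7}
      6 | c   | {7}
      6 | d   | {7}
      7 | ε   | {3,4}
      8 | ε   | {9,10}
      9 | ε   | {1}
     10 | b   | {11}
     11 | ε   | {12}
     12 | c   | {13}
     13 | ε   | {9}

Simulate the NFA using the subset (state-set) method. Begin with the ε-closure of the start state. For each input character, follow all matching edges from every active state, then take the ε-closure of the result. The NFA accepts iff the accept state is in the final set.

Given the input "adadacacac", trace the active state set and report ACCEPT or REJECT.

initial (ε-close {0}): {0,1,2,4,8,9,10}
'a' @ 1: {5,6}
'd' @ 2: {1,3,4,7}  ✓accept
'a' @ 3: {5,6}
'd' @ 4: {1,3,4,7}  ✓accept
'a' @ 5: {5,6}
'c' @ 6: {1,3,4,7}  ✓accept
'a' @ 7: {5,6}
'c' @ 8: {1,3,4,7}  ✓accept
'a' @ 9: {5,6}
'c' @ 10: {1,3,4,7}  ✓accept
final: {1,3,4,7}; accept 1 in set

Answer: ACCEPT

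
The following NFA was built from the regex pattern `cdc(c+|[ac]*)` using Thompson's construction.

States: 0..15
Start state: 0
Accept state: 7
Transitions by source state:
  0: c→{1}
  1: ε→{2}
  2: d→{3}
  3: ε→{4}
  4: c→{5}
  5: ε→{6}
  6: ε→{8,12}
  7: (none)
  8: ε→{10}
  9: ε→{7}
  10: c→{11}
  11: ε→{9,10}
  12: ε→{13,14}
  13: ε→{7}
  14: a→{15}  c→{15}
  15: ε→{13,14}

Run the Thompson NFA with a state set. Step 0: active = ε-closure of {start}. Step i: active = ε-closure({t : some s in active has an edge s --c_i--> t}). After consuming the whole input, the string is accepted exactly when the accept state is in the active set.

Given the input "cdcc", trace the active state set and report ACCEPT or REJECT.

Answer: ACCEPT

Steps:
start: ε-closure({0}) = {0}
'c' @ 1: {1,2}
'd' @ 2: {3,4}
'c' @ 3: {5,6,7,8,10,12,13,14}  (accept∈set)
'c' @ 4: {7,9,10,11,13,14,15}  (accept∈set)
final: {7,9,10,11,13,14,15}; accept 7 in set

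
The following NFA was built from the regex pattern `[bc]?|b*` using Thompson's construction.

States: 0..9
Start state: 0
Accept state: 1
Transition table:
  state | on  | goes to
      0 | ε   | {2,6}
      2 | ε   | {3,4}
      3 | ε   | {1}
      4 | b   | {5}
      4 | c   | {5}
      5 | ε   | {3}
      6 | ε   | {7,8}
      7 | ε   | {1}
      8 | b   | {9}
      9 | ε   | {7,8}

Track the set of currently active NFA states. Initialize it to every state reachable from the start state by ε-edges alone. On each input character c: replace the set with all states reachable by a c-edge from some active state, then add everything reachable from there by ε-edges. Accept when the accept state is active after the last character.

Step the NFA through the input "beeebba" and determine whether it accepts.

S₀ = ε-closure({0}) = {0,1,2,3,4,6,7,8}
'b' @ 1: {1,3,5,7,8,9}  [accepting]
'e' @ 2: {}  — no active states
rest 'eebba' ignored (set empty)
end set {} — state 1 not in

Answer: REJECT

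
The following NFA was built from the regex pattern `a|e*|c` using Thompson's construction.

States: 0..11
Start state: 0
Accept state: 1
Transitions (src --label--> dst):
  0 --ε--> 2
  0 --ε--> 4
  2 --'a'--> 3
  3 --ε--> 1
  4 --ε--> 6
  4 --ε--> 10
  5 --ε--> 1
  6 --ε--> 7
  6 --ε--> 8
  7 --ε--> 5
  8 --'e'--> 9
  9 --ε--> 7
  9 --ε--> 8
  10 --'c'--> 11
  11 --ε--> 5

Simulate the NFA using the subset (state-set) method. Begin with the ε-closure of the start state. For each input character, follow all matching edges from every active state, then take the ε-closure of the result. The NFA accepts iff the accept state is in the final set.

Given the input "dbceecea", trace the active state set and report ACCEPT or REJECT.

Answer: REJECT

Derivation:
start: ε-closure({0}) = {0,1,2,4,5,6,7,8,10}
'd' @ 1: {}  — no active states
rest 'bceecea' ignored (set empty)
end set {} — state 1 not in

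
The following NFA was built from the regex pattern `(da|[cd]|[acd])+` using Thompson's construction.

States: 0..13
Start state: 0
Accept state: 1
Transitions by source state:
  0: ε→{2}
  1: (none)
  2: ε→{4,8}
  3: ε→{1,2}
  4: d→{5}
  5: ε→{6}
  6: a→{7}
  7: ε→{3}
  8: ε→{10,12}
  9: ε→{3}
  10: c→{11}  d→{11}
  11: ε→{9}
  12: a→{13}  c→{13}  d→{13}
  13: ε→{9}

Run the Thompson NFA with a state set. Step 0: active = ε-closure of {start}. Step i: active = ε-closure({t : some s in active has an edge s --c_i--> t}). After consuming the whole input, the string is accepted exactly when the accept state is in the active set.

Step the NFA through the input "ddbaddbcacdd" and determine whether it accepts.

Answer: REJECT

Derivation:
S₀ = ε-closure({0}) = {0,2,4,8,10,12}
'd' @ 1: {1,2,3,4,5,6,8,9,10,11,12,13}  ✓accept
'd' @ 2: {1,2,3,4,5,6,8,9,10,11,12,13}  ✓accept
'b' @ 3: {}  — dead — no transitions
rest 'addbcacdd' ignored (set empty)
final: {}; accept 1 not in set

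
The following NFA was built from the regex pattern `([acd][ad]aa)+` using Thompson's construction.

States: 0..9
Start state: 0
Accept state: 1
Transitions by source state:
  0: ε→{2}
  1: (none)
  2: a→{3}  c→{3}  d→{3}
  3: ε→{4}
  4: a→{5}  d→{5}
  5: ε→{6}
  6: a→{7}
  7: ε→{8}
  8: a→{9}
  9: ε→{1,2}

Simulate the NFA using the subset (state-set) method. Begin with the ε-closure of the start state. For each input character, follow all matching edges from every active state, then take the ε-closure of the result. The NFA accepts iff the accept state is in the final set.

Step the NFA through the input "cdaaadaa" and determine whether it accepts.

Answer: ACCEPT

Steps:
start: ε-closure({0}) = {0,2}
'c' @ 1: {3,4}
'd' @ 2: {5,6}
'a' @ 3: {7,8}
'a' @ 4: {1,2,9}  ✓accept
'a' @ 5: {3,4}
'd' @ 6: {5,6}
'a' @ 7: {7,8}
'a' @ 8: {1,2,9}  ✓accept
after full input: {1,2,9}  (accept=1 in)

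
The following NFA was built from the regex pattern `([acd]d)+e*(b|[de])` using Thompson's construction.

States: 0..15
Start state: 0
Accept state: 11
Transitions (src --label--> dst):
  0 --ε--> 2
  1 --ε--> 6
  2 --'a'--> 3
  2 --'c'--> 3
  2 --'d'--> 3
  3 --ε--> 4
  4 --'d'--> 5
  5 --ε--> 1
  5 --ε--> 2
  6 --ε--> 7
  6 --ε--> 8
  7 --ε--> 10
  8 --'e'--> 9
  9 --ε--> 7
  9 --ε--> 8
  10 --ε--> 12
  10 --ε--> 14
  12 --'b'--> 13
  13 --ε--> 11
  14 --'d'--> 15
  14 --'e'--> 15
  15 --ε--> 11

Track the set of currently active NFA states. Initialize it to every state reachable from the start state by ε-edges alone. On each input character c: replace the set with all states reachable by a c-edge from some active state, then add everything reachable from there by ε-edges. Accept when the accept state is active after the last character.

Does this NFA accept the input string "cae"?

S₀ = ε-closure({0}) = {0,2}
'c' @ 1: {3,4}
'a' @ 2: {}  — no active states
rest 'e' ignored (set empty)
end set {} — state 11 not in

Answer: REJECT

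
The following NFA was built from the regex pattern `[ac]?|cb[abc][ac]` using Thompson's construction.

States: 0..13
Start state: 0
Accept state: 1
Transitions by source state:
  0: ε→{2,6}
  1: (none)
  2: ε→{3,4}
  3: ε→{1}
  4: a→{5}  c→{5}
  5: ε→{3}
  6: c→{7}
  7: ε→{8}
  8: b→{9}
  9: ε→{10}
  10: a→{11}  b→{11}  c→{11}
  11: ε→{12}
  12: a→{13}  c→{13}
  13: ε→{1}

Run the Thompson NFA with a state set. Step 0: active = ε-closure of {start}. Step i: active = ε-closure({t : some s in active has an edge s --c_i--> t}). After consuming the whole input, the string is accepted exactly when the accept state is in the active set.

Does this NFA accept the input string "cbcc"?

Answer: ACCEPT

Steps:
start: ε-closure({0}) = {0,1,2,3,4,6}
'c' @ 1: {1,3,5,7,8}  [accepting]
'b' @ 2: {9,10}
'c' @ 3: {11,12}
'c' @ 4: {1,13}  [accepting]
after full input: {1,13}  (accept=1 in)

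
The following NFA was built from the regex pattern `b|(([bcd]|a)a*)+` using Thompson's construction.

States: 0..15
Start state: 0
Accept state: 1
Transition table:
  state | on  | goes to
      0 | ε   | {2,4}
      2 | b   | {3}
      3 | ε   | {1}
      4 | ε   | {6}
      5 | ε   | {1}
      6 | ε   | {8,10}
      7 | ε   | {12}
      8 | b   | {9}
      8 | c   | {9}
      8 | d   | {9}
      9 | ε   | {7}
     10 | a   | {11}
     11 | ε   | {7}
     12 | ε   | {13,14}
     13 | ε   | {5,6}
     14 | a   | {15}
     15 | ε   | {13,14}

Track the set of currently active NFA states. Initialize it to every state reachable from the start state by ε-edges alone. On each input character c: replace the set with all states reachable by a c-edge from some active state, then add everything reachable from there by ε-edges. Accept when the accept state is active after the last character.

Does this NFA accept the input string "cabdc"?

Answer: ACCEPT

Derivation:
initial (ε-close {0}): {0,2,4,6,8,10}
'c' @ 1: {1,5,6,7,8,9,10,12,13,14}  [accepting]
'a' @ 2: {1,5,6,7,8,10,11,12,13,14,15}  [accepting]
'b' @ 3: {1,5,6,7,8,9,10,12,13,14}  [accepting]
'd' @ 4: {1,5,6,7,8,9,10,12,13,14}  [accepting]
'c' @ 5: {1,5,6,7,8,9,10,12,13,14}  [accepting]
final: {1,5,6,7,8,9,10,12,13,14}; accept 1 in set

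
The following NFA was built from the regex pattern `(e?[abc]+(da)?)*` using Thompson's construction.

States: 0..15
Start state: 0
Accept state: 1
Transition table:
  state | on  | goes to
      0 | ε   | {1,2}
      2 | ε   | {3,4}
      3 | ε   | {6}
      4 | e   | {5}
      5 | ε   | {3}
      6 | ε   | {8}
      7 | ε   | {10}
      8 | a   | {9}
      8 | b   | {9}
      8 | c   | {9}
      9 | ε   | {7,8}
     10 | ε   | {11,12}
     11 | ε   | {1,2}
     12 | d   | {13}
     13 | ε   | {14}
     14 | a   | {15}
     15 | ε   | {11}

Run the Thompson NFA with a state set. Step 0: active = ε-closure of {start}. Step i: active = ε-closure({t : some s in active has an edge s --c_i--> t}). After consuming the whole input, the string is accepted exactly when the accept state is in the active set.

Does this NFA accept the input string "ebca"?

S₀ = ε-closure({0}) = {0,1,2,3,4,6,8}
'e' @ 1: {3,5,6,8}
'b' @ 2: {1,2,3,4,6,7,8,9,10,11,12}  (accept∈set)
'c' @ 3: {1,2,3,4,6,7,8,9,10,11,12}  (accept∈set)
'a' @ 4: {1,2,3,4,6,7,8,9,10,11,12}  (accept∈set)
final: {1,2,3,4,6,7,8,9,10,11,12}; accept 1 in set

Answer: ACCEPT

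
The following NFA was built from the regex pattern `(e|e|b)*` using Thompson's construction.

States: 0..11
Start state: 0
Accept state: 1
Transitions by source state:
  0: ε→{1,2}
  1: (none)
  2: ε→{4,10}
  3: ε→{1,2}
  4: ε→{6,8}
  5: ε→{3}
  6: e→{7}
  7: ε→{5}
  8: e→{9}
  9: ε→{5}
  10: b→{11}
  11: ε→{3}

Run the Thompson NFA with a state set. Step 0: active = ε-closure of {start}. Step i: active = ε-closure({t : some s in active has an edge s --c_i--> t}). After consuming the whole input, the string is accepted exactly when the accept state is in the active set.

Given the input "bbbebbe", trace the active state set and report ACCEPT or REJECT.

Answer: ACCEPT

Steps:
start: ε-closure({0}) = {0,1,2,4,6,8,10}
'b' @ 1: {1,2,3,4,6,8,10,11}  [accepting]
'b' @ 2: {1,2,3,4,6,8,10,11}  [accepting]
'b' @ 3: {1,2,3,4,6,8,10,11}  [accepting]
'e' @ 4: {1,2,3,4,5,6,7,8,9,10}  [accepting]
'b' @ 5: {1,2,3,4,6,8,10,11}  [accepting]
'b' @ 6: {1,2,3,4,6,8,10,11}  [accepting]
'e' @ 7: {1,2,3,4,5,6,7,8,9,10}  [accepting]
after full input: {1,2,3,4,5,6,7,8,9,10}  (accept=1 in)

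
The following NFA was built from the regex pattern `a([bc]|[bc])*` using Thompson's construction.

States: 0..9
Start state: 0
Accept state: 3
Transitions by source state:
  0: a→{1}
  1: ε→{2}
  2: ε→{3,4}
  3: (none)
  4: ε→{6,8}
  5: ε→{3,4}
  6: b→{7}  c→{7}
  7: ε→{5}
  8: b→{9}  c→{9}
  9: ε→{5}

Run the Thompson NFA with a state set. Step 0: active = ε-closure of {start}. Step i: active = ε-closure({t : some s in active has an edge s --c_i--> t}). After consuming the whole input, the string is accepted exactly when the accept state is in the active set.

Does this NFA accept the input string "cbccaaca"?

Answer: REJECT

Steps:
S₀ = ε-closure({0}) = {0}
'c' @ 1: {}  — no active states
rest 'bccaaca' ignored (set empty)
final: {}; accept 3 not in set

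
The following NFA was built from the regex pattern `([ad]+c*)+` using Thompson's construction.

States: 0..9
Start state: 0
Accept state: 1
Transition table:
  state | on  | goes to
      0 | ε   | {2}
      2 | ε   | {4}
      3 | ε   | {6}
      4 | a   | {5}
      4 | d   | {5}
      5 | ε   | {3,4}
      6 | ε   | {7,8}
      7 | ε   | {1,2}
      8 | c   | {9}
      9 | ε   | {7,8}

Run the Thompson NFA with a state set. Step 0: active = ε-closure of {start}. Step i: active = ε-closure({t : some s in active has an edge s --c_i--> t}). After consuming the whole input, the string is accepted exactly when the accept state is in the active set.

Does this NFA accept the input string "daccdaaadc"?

initial (ε-close {0}): {0,2,4}
'd' @ 1: {1,2,3,4,5,6,7,8}  [accepting]
'a' @ 2: {1,2,3,4,5,6,7,8}  [accepting]
'c' @ 3: {1,2,4,7,8,9}  [accepting]
'c' @ 4: {1,2,4,7,8,9}  [accepting]
'd' @ 5: {1,2,3,4,5,6,7,8}  [accepting]
'a' @ 6: {1,2,3,4,5,6,7,8}  [accepting]
'a' @ 7: {1,2,3,4,5,6,7,8}  [accepting]
'a' @ 8: {1,2,3,4,5,6,7,8}  [accepting]
'd' @ 9: {1,2,3,4,5,6,7,8}  [accepting]
'c' @ 10: {1,2,4,7,8,9}  [accepting]
end set {1,2,4,7,8,9} — state 1 in

Answer: ACCEPT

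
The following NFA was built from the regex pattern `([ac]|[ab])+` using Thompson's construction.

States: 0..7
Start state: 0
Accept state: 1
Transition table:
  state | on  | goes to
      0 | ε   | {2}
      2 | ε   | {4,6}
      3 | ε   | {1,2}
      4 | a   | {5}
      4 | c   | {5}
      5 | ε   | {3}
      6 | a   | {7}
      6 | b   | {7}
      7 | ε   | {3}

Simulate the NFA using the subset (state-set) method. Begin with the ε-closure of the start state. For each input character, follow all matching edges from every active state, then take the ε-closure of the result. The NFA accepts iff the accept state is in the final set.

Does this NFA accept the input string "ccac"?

Answer: ACCEPT

Derivation:
initial (ε-close {0}): {0,2,4,6}
'c' @ 1: {1,2,3,4,5,6}  ✓accept
'c' @ 2: {1,2,3,4,5,6}  ✓accept
'a' @ 3: {1,2,3,4,5,6,7}  ✓accept
'c' @ 4: {1,2,3,4,5,6}  ✓accept
end set {1,2,3,4,5,6} — state 1 in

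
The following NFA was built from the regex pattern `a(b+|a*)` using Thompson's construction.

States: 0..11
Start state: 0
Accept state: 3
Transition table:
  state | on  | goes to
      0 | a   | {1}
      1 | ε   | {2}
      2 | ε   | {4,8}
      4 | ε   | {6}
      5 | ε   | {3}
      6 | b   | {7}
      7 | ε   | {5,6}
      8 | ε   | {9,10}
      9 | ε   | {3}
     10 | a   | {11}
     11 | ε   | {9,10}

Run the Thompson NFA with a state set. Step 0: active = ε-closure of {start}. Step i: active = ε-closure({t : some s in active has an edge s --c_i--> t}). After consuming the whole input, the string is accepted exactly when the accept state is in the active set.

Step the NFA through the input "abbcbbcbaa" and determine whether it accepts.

start: ε-closure({0}) = {0}
'a' @ 1: {1,2,3,4,6,8,9,10}  ✓accept
'b' @ 2: {3,5,6,7}  ✓accept
'b' @ 3: {3,5,6,7}  ✓accept
'c' @ 4: {}  — dead — no transitions
rest 'bbcbaa' ignored (set empty)
final: {}; accept 3 not in set

Answer: REJECT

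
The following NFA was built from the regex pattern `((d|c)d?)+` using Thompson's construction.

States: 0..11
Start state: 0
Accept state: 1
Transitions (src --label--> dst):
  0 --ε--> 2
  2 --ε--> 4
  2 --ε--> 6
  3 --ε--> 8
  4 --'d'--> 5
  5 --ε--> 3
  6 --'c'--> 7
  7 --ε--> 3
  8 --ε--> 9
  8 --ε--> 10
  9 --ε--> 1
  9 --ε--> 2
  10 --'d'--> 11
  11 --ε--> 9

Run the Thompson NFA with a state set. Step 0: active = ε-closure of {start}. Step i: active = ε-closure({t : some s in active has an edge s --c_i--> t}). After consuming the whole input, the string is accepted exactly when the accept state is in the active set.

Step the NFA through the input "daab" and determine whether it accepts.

S₀ = ε-closure({0}) = {0,2,4,6}
'd' @ 1: {1,2,3,4,5,6,8,9,10}  [accepting]
'a' @ 2: {}  — dead — no transitions
rest 'ab' ignored (set empty)
final: {}; accept 1 not in set

Answer: REJECT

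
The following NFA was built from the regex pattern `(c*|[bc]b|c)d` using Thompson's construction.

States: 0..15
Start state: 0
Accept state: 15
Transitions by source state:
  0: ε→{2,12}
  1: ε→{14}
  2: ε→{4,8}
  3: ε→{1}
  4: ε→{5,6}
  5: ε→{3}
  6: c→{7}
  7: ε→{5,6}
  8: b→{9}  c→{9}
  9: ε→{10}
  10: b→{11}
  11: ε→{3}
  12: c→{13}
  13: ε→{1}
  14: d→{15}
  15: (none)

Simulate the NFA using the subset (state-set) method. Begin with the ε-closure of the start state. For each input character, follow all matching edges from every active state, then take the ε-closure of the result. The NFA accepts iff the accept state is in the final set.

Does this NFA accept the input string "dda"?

start: ε-closure({0}) = {0,1,2,3,4,5,6,8,12,14}
'd' @ 1: {15}  (accept∈set)
'd' @ 2: {}  — dead — no transitions
rest 'a' ignored (set empty)
end set {} — state 15 not in

Answer: REJECT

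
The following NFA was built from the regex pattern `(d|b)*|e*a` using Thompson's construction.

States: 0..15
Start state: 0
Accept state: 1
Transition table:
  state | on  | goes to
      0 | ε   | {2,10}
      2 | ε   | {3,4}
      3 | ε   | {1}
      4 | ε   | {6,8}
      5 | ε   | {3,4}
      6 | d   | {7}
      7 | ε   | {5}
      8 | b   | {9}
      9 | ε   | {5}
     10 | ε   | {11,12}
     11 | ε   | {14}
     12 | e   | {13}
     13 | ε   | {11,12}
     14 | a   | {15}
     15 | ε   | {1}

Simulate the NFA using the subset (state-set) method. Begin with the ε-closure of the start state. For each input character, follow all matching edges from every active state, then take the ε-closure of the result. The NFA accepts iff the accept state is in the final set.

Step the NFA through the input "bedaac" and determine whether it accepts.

Answer: REJECT

Trace:
S₀ = ε-closure({0}) = {0,1,2,3,4,6,8,10,11,12,14}
'b' @ 1: {1,3,4,5,6,8,9}  ✓accept
'e' @ 2: {}  — state set empty
rest 'daac' ignored (set empty)
end set {} — state 1 not in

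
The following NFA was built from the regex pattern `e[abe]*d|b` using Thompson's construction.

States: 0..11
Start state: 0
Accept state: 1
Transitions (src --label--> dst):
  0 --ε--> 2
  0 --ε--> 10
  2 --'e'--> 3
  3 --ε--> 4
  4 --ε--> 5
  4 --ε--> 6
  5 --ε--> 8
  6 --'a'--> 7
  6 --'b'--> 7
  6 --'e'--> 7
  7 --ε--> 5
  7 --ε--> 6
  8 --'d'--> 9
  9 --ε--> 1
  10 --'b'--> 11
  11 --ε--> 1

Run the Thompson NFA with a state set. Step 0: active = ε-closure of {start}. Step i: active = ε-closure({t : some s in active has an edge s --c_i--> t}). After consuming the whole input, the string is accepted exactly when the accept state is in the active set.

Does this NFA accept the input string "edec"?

Answer: REJECT

Derivation:
initial (ε-close {0}): {0,2,10}
'e' @ 1: {3,4,5,6,8}
'd' @ 2: {1,9}  [accepting]
'e' @ 3: {}  — dead — no transitions
rest 'c' ignored (set empty)
end set {} — state 1 not in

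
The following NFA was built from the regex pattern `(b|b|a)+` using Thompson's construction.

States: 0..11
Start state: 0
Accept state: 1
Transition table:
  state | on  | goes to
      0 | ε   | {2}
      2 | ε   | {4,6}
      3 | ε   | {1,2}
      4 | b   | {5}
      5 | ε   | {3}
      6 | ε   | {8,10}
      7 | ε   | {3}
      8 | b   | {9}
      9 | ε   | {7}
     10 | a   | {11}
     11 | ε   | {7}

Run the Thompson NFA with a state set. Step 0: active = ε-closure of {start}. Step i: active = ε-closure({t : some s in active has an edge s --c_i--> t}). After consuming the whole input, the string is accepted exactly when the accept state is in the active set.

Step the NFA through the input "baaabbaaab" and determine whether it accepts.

Answer: ACCEPT

Derivation:
start: ε-closure({0}) = {0,2,4,6,8,10}
'b' @ 1: {1,2,3,4,5,6,7,8,9,10}  (accept∈set)
'a' @ 2: {1,2,3,4,6,7,8,10,11}  (accept∈set)
'a' @ 3: {1,2,3,4,6,7,8,10,11}  (accept∈set)
'a' @ 4: {1,2,3,4,6,7,8,10,11}  (accept∈set)
'b' @ 5: {1,2,3,4,5,6,7,8,9,10}  (accept∈set)
'b' @ 6: {1,2,3,4,5,6,7,8,9,10}  (accept∈set)
'a' @ 7: {1,2,3,4,6,7,8,10,11}  (accept∈set)
'a' @ 8: {1,2,3,4,6,7,8,10,11}  (accept∈set)
'a' @ 9: {1,2,3,4,6,7,8,10,11}  (accept∈set)
'b' @ 10: {1,2,3,4,5,6,7,8,9,10}  (accept∈set)
final: {1,2,3,4,5,6,7,8,9,10}; accept 1 in set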